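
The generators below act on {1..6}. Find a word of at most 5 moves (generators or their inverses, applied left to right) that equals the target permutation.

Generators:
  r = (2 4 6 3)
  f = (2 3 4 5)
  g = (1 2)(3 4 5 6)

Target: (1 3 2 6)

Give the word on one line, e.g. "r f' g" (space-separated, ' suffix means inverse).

g f' g' r r

  after g: (1 2)(3 4 5 6)
  after f': (1 5 6 2)
  after g': (1 4 3 6)
  after r: (1 6)(2 4)
  after r: (1 3 2 6)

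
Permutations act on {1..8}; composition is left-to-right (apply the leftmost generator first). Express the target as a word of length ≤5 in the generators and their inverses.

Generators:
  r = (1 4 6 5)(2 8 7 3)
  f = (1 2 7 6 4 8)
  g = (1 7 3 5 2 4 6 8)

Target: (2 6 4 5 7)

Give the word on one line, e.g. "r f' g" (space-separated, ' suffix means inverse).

g' f' r'

  after g': (1 8 6 4 2 5 3 7)
  after f': (1 4)(2 5 3)(7 8)
  after r': (2 6 4 5 7)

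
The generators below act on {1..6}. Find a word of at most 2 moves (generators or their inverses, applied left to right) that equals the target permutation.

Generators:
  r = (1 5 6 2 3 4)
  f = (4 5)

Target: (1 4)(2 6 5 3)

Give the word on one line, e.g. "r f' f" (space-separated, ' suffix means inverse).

  after f: (4 5)
  after r': (1 4)(2 6 5 3)

f r'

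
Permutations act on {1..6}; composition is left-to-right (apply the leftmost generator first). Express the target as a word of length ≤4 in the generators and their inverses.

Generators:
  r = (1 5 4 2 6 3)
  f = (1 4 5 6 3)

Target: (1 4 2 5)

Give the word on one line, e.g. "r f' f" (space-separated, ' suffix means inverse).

r f'

  after r: (1 5 4 2 6 3)
  after f': (1 4 2 5)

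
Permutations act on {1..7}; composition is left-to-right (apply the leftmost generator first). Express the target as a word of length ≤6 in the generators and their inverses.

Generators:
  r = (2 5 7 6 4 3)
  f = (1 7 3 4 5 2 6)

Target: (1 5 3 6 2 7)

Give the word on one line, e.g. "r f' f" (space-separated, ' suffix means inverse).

f f r' f

  after f: (1 7 3 4 5 2 6)
  after f: (1 3 5 6 7 4 2)
  after r': (1 4 3 2)(5 7 6)
  after f: (1 5 3 6 2 7)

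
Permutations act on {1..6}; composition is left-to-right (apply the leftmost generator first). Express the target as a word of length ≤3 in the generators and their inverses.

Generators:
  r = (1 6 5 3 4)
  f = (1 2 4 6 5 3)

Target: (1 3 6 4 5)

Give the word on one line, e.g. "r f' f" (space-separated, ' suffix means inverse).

r' r'

  after r': (1 4 3 5 6)
  after r': (1 3 6 4 5)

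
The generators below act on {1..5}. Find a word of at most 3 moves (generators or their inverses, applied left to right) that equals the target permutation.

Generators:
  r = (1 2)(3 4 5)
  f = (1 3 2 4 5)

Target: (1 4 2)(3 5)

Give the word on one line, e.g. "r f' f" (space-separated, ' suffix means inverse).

  after f: (1 3 2 4 5)
  after r': (1 5 2 3)
  after f': (1 4 2)(3 5)

f r' f'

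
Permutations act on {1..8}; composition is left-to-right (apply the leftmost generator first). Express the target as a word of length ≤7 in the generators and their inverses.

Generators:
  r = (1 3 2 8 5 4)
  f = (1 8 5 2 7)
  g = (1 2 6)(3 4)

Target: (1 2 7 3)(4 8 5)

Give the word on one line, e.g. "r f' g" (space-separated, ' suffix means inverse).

g' f r' f g'

  after g': (1 6 2)(3 4)
  after f: (1 6 7)(2 8 5)(3 4)
  after r': (1 6 7 4)(3 5)
  after f: (1 6)(2 7 4 8 5 3)
  after g': (1 2 7 3)(4 8 5)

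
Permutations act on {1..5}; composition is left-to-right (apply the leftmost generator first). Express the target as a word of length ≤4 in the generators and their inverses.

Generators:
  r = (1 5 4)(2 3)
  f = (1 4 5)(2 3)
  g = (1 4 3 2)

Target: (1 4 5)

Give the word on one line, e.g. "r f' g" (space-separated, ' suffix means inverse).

f' f'

  after f': (1 5 4)(2 3)
  after f': (1 4 5)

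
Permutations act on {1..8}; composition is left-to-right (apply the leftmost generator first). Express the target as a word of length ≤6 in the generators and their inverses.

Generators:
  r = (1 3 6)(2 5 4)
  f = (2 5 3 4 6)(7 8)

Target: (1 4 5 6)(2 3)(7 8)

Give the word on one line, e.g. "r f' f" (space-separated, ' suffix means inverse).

r f r r r

  after r: (1 3 6)(2 5 4)
  after f: (1 4 5 6)(2 3)(7 8)
  after r: (1 2 6 3 5)(7 8)
  after r: (1 5 3 4 2)(7 8)
  after r: (1 4 5 6)(2 3)(7 8)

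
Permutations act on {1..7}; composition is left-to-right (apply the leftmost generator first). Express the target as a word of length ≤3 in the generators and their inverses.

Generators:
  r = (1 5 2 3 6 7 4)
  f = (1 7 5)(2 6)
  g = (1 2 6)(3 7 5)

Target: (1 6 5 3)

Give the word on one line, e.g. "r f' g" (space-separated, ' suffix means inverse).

  after g: (1 2 6)(3 7 5)
  after f': (1 6 5 3)

g f'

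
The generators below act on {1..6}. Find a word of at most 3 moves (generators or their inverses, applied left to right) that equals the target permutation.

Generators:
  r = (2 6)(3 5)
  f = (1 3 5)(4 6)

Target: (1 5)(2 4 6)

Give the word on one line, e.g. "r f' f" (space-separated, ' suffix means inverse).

  after r: (2 6)(3 5)
  after f': (1 5)(2 4 6)

r f'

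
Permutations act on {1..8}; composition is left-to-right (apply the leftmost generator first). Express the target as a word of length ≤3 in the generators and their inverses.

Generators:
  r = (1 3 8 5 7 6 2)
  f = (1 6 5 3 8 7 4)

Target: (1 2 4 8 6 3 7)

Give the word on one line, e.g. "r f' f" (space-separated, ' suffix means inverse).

r' f' f'

  after r': (1 2 6 7 5 8 3)
  after f': (1 2)(3 4 7 6 8 5)
  after f': (1 2 4 8 6 3 7)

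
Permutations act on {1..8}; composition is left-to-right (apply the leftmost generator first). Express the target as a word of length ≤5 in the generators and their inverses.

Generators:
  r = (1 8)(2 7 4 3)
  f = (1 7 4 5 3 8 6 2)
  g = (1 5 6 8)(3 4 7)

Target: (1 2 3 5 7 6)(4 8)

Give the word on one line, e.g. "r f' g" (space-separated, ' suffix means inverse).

  after r': (1 8)(2 3 4 7)
  after r': (2 4)(3 7)
  after f': (1 2 7 5 4 6 8 3)
  after g: (1 2 3 5 7 6)(4 8)

r' r' f' g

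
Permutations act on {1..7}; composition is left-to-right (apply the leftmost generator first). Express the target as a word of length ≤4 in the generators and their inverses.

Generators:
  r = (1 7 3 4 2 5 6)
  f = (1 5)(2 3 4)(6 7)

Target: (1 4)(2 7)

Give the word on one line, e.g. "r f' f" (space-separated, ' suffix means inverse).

  after f': (1 5)(2 4 3)(6 7)
  after r': (1 2 3 4 7 5 6)
  after r': (1 4)(2 7)

f' r' r'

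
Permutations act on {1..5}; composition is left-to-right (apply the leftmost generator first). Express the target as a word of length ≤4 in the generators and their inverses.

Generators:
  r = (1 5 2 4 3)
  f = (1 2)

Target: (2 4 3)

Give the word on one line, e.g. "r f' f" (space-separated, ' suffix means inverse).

  after f: (1 2)
  after r': (1 5)(2 3 4)
  after f: (1 5 2 3 4)
  after r': (2 4 3)

f r' f r'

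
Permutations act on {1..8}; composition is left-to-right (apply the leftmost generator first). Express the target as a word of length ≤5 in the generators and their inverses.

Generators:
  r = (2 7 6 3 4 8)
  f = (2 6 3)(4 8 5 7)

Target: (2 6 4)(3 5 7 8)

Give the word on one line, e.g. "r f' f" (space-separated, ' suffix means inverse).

f' r' f f f

  after f': (2 3 6)(4 7 5 8)
  after r': (2 6 8 3 7 5 4)
  after f: (2 3 4 6 5 8)
  after f: (3 8 6 7 4)
  after f: (2 6 4)(3 5 7 8)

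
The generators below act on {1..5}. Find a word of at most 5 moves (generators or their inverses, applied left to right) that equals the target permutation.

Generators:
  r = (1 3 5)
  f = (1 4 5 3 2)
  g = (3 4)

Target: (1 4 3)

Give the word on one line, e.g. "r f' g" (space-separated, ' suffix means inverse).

g r g r'

  after g: (3 4)
  after r: (1 3 4 5)
  after g: (1 4 5)
  after r': (1 4 3)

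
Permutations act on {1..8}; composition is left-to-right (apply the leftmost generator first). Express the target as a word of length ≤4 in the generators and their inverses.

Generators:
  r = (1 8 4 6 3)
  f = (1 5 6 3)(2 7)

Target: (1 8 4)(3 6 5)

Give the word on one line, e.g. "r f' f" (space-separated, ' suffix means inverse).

r f f

  after r: (1 8 4 6 3)
  after f: (1 8 4 3 5 6)(2 7)
  after f: (1 8 4)(3 6 5)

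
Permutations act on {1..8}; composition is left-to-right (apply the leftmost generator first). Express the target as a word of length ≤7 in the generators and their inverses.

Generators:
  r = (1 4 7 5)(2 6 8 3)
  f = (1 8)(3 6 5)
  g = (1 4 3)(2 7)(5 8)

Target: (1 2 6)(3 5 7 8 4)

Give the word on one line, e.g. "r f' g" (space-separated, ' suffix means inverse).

  after f': (1 8)(3 5 6)
  after g: (1 5 6)(2 7)(3 8 4)
  after r': (1 7 3 6 5 2 4 8)
  after g: (1 2 3 6 8 4 5 7)
  after f: (1 2 6)(3 5 7 8 4)

f' g r' g f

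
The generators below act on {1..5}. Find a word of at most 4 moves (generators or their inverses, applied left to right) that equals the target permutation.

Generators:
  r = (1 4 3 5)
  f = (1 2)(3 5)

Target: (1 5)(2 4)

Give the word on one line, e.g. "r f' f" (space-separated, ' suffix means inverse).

  after r': (1 5 3 4)
  after f: (1 3 4 2)
  after r: (1 5)(2 4)

r' f r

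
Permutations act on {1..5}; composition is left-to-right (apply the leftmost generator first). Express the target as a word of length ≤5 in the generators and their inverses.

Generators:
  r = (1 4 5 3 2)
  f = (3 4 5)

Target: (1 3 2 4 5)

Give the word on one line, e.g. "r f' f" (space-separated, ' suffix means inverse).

f r' f f r'

  after f: (3 4 5)
  after r': (1 2 3)
  after f: (1 2 4 5 3)
  after f: (1 2 5 4 3)
  after r': (1 3 2 4 5)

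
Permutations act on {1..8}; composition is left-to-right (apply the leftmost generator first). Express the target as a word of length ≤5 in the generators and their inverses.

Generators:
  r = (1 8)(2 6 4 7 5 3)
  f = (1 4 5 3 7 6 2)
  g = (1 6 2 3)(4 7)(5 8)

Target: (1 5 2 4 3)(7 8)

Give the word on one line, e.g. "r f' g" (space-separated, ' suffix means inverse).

r' f g

  after r': (1 8)(2 3 5 7 4 6)
  after f: (1 8 4 2 7 5 6)
  after g: (1 5 2 4 3)(7 8)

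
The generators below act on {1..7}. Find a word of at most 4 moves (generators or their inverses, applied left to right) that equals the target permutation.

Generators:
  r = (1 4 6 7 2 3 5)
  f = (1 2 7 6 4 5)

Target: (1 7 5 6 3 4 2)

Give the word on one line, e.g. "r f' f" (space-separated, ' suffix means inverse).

  after r: (1 4 6 7 2 3 5)
  after r: (1 6 2 5 4 7 3)
  after r: (1 7 5 6 3 4 2)

r r r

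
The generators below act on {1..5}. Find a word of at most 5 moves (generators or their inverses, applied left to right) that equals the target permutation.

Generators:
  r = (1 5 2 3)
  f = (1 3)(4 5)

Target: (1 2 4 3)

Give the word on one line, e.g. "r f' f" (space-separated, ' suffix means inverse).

f' r' f'

  after f': (1 3)(4 5)
  after r': (1 2 5 4)
  after f': (1 2 4 3)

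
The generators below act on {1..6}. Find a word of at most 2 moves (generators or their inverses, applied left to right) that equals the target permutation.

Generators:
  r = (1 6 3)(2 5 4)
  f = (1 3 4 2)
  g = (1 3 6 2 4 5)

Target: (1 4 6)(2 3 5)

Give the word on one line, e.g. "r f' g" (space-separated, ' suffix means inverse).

g' g'

  after g': (1 5 4 2 6 3)
  after g': (1 4 6)(2 3 5)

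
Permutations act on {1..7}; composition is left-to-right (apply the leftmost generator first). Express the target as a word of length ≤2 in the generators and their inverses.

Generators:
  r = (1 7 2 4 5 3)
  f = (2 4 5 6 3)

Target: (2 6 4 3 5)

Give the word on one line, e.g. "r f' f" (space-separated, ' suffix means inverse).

f' f'

  after f': (2 3 6 5 4)
  after f': (2 6 4 3 5)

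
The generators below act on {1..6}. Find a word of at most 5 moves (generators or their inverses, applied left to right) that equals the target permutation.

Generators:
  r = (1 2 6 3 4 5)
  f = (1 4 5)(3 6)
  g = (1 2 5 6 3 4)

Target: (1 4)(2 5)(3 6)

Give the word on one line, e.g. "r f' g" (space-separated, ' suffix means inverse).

  after f': (1 5 4)(3 6)
  after r: (2 6 4)
  after f: (1 4 2 3 6 5)
  after g: (2 4 5)
  after f: (1 4)(2 5)(3 6)

f' r f g f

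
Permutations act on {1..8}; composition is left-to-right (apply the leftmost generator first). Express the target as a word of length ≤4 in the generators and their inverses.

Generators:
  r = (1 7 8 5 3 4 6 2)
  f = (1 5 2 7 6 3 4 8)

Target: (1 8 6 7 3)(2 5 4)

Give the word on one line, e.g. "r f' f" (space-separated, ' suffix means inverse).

f f r f'

  after f: (1 5 2 7 6 3 4 8)
  after f: (1 2 6 4)(3 8 5 7)
  after r: (3 5 8)(4 7)
  after f': (1 8 6 7 3)(2 5 4)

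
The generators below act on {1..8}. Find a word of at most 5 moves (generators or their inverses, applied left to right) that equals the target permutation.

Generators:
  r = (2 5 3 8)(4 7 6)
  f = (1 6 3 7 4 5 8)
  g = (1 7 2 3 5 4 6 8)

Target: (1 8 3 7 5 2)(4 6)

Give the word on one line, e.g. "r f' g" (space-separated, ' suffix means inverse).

r f g

  after r: (2 5 3 8)(4 7 6)
  after f: (1 6 5 7 3)(2 8)
  after g: (1 8 3 7 5 2)(4 6)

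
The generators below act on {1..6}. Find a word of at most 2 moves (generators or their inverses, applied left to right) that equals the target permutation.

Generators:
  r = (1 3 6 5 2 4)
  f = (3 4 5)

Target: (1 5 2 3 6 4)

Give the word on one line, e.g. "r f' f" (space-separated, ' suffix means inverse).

  after r: (1 3 6 5 2 4)
  after f': (1 5 2 3 6 4)

r f'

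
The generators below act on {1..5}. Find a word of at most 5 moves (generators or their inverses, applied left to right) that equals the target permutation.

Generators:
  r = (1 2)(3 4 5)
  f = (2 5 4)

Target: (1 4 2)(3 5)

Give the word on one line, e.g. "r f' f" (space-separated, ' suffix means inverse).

r f f

  after r: (1 2)(3 4 5)
  after f: (1 5 3 2)
  after f: (1 4 2)(3 5)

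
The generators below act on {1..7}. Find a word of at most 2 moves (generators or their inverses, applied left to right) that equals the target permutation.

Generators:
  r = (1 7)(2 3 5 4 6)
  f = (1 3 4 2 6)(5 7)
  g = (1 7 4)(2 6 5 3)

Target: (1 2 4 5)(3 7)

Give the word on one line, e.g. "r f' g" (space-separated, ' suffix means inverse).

  after g': (1 4 7)(2 3 5 6)
  after f: (1 2 4 5)(3 7)

g' f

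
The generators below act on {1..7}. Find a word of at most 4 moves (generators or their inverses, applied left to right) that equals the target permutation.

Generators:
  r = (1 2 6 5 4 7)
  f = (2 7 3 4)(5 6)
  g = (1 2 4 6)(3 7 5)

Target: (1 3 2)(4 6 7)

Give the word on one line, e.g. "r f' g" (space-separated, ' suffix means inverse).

  after r: (1 2 6 5 4 7)
  after g: (1 4 5 6 3 7 2)
  after f': (1 3 2)(4 6 7)

r g f'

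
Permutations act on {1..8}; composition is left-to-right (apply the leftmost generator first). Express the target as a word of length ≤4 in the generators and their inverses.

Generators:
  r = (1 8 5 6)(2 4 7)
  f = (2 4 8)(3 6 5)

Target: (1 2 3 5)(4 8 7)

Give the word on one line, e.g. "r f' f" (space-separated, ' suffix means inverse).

f f r f

  after f: (2 4 8)(3 6 5)
  after f: (2 8 4)(3 5 6)
  after r: (1 8 7 2 5)(3 6)
  after f: (1 2 3 5)(4 8 7)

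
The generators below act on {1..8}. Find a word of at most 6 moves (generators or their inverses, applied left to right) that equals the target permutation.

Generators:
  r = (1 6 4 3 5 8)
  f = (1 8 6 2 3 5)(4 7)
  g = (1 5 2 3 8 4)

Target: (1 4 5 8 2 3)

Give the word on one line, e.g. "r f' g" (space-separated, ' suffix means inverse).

r' f' f' r' r'

  after r': (1 8 5 3 4 6)
  after f': (2 6 5)(3 7 4 8)
  after f': (1 5 6 3 4)(2 8)
  after r': (1 3 6 4 8 2 5)
  after r': (1 4 5 8 2 3)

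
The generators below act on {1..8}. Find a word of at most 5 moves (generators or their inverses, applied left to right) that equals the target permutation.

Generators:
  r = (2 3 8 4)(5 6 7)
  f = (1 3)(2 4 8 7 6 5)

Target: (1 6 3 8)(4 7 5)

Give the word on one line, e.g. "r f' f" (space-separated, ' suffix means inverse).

  after r: (2 3 8 4)(5 6 7)
  after f': (1 3 4 5 7 6 8 2)
  after r: (1 8 3 2)(4 6)
  after f: (1 7 6 8)(2 3 4 5)
  after r': (1 6 3 8)(4 7 5)

r f' r f r'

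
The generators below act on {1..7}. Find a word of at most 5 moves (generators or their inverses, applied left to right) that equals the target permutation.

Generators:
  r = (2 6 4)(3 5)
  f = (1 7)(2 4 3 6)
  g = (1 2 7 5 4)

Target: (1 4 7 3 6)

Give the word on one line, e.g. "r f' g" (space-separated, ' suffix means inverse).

  after r: (2 6 4)(3 5)
  after g: (1 2 6)(3 4 7 5)
  after r': (1 4 7 3 6)

r g r'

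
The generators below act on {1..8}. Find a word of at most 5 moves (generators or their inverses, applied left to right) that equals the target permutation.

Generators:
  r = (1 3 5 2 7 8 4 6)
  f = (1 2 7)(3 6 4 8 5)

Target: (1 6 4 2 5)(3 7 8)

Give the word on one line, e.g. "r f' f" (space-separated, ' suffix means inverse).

  after r': (1 6 4 8 7 2 5 3)
  after f: (1 4 5 6 8)(2 3)
  after r: (1 6 4 2 5)(3 7 8)

r' f r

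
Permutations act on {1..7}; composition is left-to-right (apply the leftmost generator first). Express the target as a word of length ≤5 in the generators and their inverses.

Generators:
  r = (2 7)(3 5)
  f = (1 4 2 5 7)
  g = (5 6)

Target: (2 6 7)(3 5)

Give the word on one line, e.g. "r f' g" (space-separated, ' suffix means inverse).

  after r': (2 7)(3 5)
  after f': (1 7 4)(2 5 3)
  after g': (1 7 4)(2 6 5 3)
  after f: (2 6 7)(3 5)

r' f' g' f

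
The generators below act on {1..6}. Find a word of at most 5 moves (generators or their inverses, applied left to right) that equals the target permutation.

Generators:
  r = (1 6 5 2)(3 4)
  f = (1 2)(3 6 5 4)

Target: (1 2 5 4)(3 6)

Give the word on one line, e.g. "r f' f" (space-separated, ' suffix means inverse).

f' r f

  after f': (1 2)(3 4 5 6)
  after r: (2 6 4)
  after f: (1 2 5 4)(3 6)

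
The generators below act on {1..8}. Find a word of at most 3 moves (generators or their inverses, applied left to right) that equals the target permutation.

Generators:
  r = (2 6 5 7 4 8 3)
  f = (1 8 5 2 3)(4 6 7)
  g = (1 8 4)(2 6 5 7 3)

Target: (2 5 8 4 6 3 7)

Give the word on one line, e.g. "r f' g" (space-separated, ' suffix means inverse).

  after r: (2 6 5 7 4 8 3)
  after f: (1 8)(2 7 6)(4 5)
  after g': (2 5 8 4 6 3 7)

r f g'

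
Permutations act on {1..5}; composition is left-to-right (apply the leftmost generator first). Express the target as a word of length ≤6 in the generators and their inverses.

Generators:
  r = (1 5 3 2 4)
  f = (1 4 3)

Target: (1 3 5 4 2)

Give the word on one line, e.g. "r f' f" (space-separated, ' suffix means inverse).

r' r' f f r'

  after r': (1 4 2 3 5)
  after r': (1 2 5 4 3)
  after f: (1 2 5 3 4)
  after f: (1 2 5)
  after r': (1 3 5 4 2)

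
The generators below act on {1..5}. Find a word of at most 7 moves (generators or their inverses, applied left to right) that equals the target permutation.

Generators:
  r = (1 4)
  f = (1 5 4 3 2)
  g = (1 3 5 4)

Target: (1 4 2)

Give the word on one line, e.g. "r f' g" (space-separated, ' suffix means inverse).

  after g: (1 3 5 4)
  after r: (1 3 5)
  after g: (1 5 3 4)
  after f': (2 3 5 4)
  after g': (1 4 2)

g r g f' g'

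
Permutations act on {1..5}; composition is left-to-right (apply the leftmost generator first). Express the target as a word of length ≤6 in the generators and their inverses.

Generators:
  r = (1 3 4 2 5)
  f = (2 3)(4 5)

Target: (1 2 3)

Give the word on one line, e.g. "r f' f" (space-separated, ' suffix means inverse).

  after f: (2 3)(4 5)
  after r': (1 5 3 4 2)
  after f: (1 4 3 5 2)
  after r: (1 2 3)

f r' f r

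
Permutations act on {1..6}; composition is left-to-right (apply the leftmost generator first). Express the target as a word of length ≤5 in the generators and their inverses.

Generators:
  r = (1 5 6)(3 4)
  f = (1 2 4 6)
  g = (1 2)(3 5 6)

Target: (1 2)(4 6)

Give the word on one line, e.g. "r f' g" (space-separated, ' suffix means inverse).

g' f' g' r'

  after g': (1 2)(3 6 5)
  after f': (2 6 5 3 4)
  after g': (1 2 5 6 3 4)
  after r': (1 2)(4 6)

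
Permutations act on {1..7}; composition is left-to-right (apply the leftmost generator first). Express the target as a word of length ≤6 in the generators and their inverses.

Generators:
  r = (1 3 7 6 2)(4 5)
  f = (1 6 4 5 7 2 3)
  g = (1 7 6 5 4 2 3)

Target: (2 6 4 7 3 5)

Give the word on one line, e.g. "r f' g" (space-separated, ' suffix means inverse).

  after g': (1 3 2 4 5 6 7)
  after r: (1 7 3)(2 5)
  after g: (1 6 5 3 7)(2 4)
  after f': (2 6 4 7 3 5)

g' r g f'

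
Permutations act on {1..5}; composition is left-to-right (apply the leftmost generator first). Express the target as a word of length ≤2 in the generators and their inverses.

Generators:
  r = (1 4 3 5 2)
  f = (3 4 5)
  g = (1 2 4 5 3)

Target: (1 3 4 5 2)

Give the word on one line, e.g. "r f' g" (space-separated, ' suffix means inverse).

f' g'

  after f': (3 5 4)
  after g': (1 3 4 5 2)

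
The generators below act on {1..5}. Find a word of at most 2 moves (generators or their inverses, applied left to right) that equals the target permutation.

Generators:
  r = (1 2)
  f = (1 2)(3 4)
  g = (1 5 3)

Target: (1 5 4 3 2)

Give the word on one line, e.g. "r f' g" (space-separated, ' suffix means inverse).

g f'

  after g: (1 5 3)
  after f': (1 5 4 3 2)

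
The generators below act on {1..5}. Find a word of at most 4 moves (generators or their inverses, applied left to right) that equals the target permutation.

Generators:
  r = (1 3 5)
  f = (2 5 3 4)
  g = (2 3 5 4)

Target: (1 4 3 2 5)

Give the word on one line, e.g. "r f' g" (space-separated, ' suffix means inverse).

r g g

  after r: (1 3 5)
  after g: (1 5)(2 3 4)
  after g: (1 4 3 2 5)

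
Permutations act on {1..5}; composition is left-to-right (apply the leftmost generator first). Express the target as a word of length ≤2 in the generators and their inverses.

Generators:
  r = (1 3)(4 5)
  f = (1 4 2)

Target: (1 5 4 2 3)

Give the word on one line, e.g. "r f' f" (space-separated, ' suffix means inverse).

  after f: (1 4 2)
  after r': (1 5 4 2 3)

f r'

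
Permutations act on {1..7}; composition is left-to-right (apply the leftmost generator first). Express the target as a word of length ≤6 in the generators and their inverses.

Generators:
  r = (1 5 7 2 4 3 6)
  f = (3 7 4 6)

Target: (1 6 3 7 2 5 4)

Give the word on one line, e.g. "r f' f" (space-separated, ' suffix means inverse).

f' r' r' f'

  after f': (3 6 4 7)
  after r': (1 6 2 7 4 5)
  after r': (1 3 4)(2 5 6 7)
  after f': (1 6 3 7 2 5 4)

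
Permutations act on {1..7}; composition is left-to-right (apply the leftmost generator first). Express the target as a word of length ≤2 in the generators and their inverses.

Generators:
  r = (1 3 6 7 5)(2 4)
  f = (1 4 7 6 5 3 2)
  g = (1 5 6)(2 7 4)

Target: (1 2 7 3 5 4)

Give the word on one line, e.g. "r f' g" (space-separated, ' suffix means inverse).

  after r: (1 3 6 7 5)(2 4)
  after f: (1 2 7 3 5 4)

r f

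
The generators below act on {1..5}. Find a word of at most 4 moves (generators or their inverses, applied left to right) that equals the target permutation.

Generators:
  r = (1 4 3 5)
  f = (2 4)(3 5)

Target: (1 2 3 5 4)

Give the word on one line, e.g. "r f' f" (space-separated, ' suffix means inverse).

r f r

  after r: (1 4 3 5)
  after f: (1 2 4 5)
  after r: (1 2 3 5 4)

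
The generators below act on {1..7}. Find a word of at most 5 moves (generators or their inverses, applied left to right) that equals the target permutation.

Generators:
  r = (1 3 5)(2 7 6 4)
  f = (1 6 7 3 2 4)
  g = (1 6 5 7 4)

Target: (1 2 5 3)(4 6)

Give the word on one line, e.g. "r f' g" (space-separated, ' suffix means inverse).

  after g: (1 6 5 7 4)
  after f': (2 3 7)(5 6)
  after g': (1 4 7 2 3 5)
  after r: (1 2 5 3)(4 6)

g f' g' r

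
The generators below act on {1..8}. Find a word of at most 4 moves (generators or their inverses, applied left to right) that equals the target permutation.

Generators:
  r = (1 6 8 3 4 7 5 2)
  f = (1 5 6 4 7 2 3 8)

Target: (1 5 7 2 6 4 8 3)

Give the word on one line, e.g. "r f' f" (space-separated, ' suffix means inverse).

  after f': (1 8 3 2 7 4 6 5)
  after r': (1 6 7 3 5 2 4)
  after f': (1 5 7 2 6 4 8 3)

f' r' f'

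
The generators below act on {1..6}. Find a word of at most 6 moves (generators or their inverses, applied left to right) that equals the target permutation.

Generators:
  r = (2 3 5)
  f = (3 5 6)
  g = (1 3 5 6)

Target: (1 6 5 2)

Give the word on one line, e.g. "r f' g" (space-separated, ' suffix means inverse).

r' f' g' r

  after r': (2 5 3)
  after f': (2 3)(5 6)
  after g': (1 6 3 2)
  after r: (1 6 5 2)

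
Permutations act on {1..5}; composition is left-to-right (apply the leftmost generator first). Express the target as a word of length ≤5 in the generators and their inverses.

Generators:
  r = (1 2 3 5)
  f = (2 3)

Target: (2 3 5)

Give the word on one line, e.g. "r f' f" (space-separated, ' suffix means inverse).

r' r' f' r'

  after r': (1 5 3 2)
  after r': (1 3)(2 5)
  after f': (1 2 5 3)
  after r': (2 3 5)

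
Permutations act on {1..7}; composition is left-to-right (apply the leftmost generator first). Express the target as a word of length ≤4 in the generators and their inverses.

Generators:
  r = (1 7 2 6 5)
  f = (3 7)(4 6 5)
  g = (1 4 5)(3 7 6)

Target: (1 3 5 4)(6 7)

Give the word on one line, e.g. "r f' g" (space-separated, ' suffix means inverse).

  after g: (1 4 5)(3 7 6)
  after f: (1 6 7 5)
  after g': (1 7 4)(3 6)
  after f: (1 3 5 4)(6 7)

g f g' f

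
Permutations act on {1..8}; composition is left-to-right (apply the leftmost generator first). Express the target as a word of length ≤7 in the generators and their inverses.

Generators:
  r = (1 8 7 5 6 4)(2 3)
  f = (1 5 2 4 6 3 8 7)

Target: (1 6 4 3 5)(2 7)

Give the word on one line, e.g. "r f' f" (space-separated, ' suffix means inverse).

  after f: (1 5 2 4 6 3 8 7)
  after r': (1 7 4 5 3)(2 6)
  after r': (1 8)(2 5)(3 4 7 6)
  after f': (1 3 2)(4 8 7)
  after f': (1 6 4 3 5)(2 7)

f r' r' f' f'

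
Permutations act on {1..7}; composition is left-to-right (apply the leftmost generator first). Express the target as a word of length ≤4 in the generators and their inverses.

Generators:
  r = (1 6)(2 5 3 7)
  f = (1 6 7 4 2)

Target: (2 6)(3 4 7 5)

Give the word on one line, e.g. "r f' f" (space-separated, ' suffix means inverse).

  after f: (1 6 7 4 2)
  after f: (1 7 2 6 4)
  after r: (1 2)(3 7 5)(4 6)
  after f: (2 6)(3 4 7 5)

f f r f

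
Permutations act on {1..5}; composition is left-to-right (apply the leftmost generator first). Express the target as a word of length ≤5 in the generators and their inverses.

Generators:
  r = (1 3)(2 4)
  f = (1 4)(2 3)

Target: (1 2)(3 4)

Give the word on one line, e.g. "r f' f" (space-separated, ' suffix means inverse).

  after r: (1 3)(2 4)
  after f': (1 2)(3 4)
  after r: (1 4)(2 3)
  after r: (1 2)(3 4)

r f' r r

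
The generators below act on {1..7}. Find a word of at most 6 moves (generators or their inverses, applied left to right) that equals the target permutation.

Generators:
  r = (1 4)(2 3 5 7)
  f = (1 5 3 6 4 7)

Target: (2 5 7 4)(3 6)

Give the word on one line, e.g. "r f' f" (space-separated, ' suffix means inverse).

  after r: (1 4)(2 3 5 7)
  after r: (2 5)(3 7)
  after f': (1 7 5 2)(3 4 6)
  after f': (1 4 3 6 5 2 7)
  after r': (2 5 7 4)(3 6)

r r f' f' r'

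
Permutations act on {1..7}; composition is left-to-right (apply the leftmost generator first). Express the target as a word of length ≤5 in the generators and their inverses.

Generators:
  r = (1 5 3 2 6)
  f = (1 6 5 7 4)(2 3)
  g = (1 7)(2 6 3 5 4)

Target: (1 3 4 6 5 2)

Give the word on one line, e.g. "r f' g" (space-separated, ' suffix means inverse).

r' g f r g

  after r': (1 6 2 3 5)
  after g: (1 3 4 2 5 7)
  after f: (1 2 7 6 5 4 3)
  after r: (1 6 3 5 4 2 7)
  after g: (1 3 4 6 5 2)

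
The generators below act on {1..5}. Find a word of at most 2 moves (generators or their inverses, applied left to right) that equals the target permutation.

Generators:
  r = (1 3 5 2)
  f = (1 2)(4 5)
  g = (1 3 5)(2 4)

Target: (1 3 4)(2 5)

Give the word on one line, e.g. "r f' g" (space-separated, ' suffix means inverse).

g f

  after g: (1 3 5)(2 4)
  after f: (1 3 4)(2 5)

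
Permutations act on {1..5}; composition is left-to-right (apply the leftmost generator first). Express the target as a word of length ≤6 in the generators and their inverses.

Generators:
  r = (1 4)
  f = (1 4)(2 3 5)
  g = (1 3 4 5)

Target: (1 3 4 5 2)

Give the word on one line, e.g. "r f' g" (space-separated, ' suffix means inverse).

  after f: (1 4)(2 3 5)
  after r: (2 3 5)
  after r: (1 4)(2 3 5)
  after g': (1 3 4 5 2)

f r r g'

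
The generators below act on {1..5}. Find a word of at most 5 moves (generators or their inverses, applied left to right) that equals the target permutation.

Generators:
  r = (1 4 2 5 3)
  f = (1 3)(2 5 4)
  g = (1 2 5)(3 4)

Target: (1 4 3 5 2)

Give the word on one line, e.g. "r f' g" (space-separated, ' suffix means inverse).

  after g: (1 2 5)(3 4)
  after r: (1 5 4)(2 3)
  after f: (1 4 3 5 2)

g r f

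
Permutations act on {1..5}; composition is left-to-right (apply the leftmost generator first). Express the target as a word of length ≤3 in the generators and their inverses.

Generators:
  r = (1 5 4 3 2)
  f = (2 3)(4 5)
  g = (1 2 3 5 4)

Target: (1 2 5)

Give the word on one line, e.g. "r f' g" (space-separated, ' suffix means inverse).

  after f: (2 3)(4 5)
  after g: (1 2 5)

f g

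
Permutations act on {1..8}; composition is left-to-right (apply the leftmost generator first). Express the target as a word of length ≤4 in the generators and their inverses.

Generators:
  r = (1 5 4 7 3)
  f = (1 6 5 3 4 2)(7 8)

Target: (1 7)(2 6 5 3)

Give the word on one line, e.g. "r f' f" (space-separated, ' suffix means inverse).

f f r r

  after f: (1 6 5 3 4 2)(7 8)
  after f: (1 5 4)(2 6 3)
  after r: (1 4 5 7 3 2 6)
  after r: (1 7)(2 6 5 3)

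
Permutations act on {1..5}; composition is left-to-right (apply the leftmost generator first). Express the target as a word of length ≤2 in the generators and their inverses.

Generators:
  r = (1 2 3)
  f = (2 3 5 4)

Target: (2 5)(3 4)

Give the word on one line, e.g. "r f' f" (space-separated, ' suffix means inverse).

  after f': (2 4 5 3)
  after f': (2 5)(3 4)

f' f'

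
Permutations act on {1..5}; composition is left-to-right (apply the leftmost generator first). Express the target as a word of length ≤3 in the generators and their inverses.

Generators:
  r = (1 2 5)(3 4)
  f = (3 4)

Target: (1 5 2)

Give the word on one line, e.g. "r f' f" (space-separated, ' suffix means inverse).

r r

  after r: (1 2 5)(3 4)
  after r: (1 5 2)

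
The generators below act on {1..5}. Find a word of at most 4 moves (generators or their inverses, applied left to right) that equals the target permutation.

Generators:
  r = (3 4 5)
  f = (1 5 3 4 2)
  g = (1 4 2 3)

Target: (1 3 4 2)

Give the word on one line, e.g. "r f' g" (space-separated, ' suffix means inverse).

  after g': (1 3 2 4)
  after r: (1 4)(2 5 3)
  after f': (1 3 4 2)

g' r f'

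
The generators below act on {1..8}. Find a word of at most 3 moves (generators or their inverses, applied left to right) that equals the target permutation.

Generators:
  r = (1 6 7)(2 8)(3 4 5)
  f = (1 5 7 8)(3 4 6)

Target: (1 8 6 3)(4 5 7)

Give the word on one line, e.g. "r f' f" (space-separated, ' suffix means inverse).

  after f': (1 8 7 5)(3 6 4)
  after r: (1 2 8)(3 7)(5 6)
  after r: (1 8 6 3)(4 5 7)

f' r r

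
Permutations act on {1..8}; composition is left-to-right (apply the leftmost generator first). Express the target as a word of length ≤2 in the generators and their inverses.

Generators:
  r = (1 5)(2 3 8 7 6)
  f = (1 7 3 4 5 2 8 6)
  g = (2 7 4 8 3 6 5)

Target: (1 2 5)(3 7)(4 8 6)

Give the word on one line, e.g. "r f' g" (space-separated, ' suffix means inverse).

r' g

  after r': (1 5)(2 6 7 8 3)
  after g: (1 2 5)(3 7)(4 8 6)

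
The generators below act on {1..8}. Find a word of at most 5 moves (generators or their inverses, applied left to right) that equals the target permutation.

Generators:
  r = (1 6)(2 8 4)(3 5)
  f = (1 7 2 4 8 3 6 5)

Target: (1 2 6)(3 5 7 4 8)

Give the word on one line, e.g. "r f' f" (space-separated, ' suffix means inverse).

  after r': (1 6)(2 4 8)(3 5)
  after r': (2 8 4)
  after f: (1 7 2 3 6 5)
  after f: (1 2 6)(3 5 7 4 8)

r' r' f f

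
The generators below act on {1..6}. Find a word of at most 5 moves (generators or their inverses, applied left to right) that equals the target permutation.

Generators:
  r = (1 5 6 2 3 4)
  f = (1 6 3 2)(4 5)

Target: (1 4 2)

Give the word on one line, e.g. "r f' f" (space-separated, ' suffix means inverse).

  after f': (1 2 3 6)(4 5)
  after r: (1 3 2 4 6 5)
  after r: (1 4 2)

f' r r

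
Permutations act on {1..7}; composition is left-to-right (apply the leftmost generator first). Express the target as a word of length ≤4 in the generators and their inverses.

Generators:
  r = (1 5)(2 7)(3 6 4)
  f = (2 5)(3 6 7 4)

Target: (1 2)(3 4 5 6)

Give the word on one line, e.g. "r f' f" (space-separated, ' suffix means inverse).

  after f': (2 5)(3 4 7 6)
  after r: (1 5 7 4 2)
  after f': (1 2)(3 4 5 6)

f' r f'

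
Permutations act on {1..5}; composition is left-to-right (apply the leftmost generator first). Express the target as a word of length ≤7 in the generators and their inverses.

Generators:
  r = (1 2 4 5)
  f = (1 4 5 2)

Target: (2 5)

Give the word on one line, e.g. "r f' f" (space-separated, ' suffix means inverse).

  after f': (1 2 5 4)
  after r: (1 4 2)
  after f': (4 5)
  after r: (1 2 4)
  after f: (2 5)

f' r f' r f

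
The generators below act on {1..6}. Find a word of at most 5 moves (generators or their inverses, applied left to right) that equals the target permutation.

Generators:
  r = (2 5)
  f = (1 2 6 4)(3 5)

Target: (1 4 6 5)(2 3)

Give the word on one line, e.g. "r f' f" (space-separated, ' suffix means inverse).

  after r: (2 5)
  after f': (1 4 6 2 3 5)
  after r: (1 4 6 5)(2 3)

r f' r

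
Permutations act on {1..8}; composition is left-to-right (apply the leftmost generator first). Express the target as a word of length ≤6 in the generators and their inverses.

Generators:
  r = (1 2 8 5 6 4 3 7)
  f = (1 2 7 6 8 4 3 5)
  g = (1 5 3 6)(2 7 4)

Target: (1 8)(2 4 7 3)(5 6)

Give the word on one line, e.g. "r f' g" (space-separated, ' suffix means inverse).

f f g' r g

  after f: (1 2 7 6 8 4 3 5)
  after f: (1 7 8 3)(2 6 4 5)
  after g': (1 2 3 6 7 8 5 4)
  after r: (1 8 6)(2 7 5 3 4)
  after g: (1 8)(2 4 7 3)(5 6)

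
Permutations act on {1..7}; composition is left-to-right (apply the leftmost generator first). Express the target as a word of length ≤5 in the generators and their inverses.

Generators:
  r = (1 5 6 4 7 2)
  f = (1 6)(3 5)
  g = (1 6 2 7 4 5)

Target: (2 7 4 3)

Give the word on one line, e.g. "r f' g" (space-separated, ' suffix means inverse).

  after g: (1 6 2 7 4 5)
  after f: (2 7 4 3 5 6)
  after r: (1 5 4 3 6)
  after g: (2 7 4 3)

g f r g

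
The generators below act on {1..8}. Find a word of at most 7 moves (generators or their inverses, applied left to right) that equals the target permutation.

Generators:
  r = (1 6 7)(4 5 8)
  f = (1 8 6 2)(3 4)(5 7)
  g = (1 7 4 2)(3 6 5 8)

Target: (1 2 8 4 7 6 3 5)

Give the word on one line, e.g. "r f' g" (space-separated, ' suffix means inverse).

g f f r' f

  after g: (1 7 4 2)(3 6 5 8)
  after f: (1 5 6 7 3 2 8 4)
  after f: (1 7 4 8 3)(2 6 5)
  after r': (1 6 4 5 2)(3 7 8)
  after f: (1 2 8 4 7 6 3 5)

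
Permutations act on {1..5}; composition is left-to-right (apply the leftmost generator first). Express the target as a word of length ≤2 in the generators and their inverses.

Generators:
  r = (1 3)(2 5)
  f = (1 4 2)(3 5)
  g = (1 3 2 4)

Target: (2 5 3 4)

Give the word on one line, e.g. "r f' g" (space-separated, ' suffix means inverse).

r' g'

  after r': (1 3)(2 5)
  after g': (2 5 3 4)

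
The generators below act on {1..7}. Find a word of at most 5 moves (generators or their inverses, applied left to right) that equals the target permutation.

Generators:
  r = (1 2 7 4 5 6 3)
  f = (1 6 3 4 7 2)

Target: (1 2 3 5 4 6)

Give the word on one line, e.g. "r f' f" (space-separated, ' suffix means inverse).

f' r f' r' f

  after f': (1 2 7 4 3 6)
  after r: (1 7 5 6 2 4)
  after f': (1 4 2 3 6 7 5)
  after r': (1 7 4)(2 6)(3 5)
  after f: (1 2 3 5 4 6)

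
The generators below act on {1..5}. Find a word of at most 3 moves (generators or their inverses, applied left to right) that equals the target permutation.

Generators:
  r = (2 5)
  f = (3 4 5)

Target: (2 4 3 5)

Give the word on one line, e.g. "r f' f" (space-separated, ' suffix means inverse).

  after r: (2 5)
  after f: (2 3 4 5)
  after f: (2 4 3 5)

r f f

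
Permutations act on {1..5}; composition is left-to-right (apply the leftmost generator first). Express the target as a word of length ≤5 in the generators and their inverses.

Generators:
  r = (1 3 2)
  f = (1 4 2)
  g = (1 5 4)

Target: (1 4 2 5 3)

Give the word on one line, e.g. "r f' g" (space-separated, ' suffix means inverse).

r g f r' f

  after r: (1 3 2)
  after g: (1 3 2 5 4)
  after f: (1 3)(2 5)
  after r': (2 5 3)
  after f: (1 4 2 5 3)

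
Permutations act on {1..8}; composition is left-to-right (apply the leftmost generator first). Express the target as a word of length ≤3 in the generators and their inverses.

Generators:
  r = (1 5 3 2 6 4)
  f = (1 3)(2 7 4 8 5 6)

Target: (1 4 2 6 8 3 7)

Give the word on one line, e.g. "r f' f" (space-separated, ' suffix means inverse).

  after r: (1 5 3 2 6 4)
  after f: (1 6 8 5)(3 7 4)
  after r: (1 4 2 6 8 3 7)

r f r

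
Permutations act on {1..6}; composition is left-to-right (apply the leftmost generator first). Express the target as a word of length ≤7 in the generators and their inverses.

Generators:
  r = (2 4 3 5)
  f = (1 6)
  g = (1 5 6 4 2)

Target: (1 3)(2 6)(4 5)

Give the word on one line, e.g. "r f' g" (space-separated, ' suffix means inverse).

  after g': (1 2 4 6 5)
  after r': (1 5)(3 4 6)
  after f: (1 5 6 3 4)
  after r': (1 3 2 5 6 4)
  after g: (1 3)(2 6)(4 5)

g' r' f r' g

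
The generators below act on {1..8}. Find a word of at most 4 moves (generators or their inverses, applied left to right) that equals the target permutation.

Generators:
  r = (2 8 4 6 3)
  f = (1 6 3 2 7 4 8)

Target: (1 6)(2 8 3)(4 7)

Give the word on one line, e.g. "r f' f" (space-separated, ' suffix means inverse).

  after f': (1 8 4 7 2 3 6)
  after r: (1 4 7 8 6)
  after r: (1 6)(2 8 3)(4 7)

f' r r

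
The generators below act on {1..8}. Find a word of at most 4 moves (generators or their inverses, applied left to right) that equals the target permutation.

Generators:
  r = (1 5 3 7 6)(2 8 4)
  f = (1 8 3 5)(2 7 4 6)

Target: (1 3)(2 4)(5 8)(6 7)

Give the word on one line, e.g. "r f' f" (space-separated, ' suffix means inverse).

  after f: (1 8 3 5)(2 7 4 6)
  after f: (1 3)(2 4)(5 8)(6 7)

f f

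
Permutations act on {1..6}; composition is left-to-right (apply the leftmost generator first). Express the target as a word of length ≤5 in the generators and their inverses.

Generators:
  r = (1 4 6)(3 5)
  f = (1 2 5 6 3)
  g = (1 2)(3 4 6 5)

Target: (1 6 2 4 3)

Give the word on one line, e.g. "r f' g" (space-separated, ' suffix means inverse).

  after f: (1 2 5 6 3)
  after r: (1 2 3 4 6 5)
  after f': (2 6)(3 4 5)
  after r': (1 6 2 4 3)

f r f' r'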